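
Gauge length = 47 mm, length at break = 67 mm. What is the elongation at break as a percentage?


Extension = 67 - 47 = 20 mm
Elongation = 20 / 47 x 100 = 42.6%


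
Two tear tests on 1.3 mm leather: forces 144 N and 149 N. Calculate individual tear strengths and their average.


Tear 1 = 110.8 N/mm
Tear 2 = 114.6 N/mm
Average = 112.7 N/mm

Tear 1 = 144 / 1.3 = 110.8 N/mm
Tear 2 = 149 / 1.3 = 114.6 N/mm
Average = (110.8 + 114.6) / 2 = 112.7 N/mm


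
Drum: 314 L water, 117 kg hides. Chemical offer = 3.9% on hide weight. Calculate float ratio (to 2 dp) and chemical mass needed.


Float ratio = 2.68
Chemical needed = 4.563 kg


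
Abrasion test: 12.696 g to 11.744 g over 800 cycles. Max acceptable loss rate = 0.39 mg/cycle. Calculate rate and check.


Rate = 1.190 mg/cycle
Passes: No

Loss = 12.696 - 11.744 = 0.952 g
Rate = 0.952 g / 800 cycles x 1000 = 1.190 mg/cycle
Max = 0.39 mg/cycle
Passes: No


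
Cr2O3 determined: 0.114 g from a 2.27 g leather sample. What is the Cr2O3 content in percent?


Cr2O3% = 0.114 / 2.27 x 100
Cr2O3% = 5.02%


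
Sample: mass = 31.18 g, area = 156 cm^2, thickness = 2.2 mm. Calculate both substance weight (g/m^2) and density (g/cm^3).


Substance weight = 1998.7 g/m^2
Density = 0.909 g/cm^3

SW = 31.18 / 156 x 10000 = 1998.7 g/m^2
Volume = 156 x 2.2 / 10 = 34.32 cm^3
Density = 31.18 / 34.32 = 0.909 g/cm^3


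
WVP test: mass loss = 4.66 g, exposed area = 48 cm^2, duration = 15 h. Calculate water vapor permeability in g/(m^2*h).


64.72 g/(m^2*h)

WVP = mass_loss / (area x time) x 10000
WVP = 4.66 / (48 x 15) x 10000
WVP = 4.66 / 720 x 10000 = 64.72 g/(m^2*h)


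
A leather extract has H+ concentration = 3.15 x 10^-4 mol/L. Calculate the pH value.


pH = 3.50

pH = -log10[H+]
pH = -log10(3.15 x 10^-4) = 3.50


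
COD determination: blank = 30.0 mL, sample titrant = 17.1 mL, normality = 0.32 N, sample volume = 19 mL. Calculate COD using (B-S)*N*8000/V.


COD = (30.0 - 17.1) x 0.32 x 8000 / 19
COD = 12.9 x 0.32 x 8000 / 19
COD = 1738.1 mg/L


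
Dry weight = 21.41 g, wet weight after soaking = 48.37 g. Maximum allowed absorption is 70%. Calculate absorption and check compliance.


WA = (48.37 - 21.41) / 21.41 x 100 = 125.9%
Maximum allowed: 70%
Compliant: No


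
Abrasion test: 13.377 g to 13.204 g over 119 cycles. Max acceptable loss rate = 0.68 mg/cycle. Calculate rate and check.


Loss = 13.377 - 13.204 = 0.173 g
Rate = 0.173 g / 119 cycles x 1000 = 1.454 mg/cycle
Max = 0.68 mg/cycle
Passes: No


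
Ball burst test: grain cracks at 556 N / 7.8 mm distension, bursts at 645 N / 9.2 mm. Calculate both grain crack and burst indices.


Crack index = 71.3 N/mm
Burst index = 70.1 N/mm


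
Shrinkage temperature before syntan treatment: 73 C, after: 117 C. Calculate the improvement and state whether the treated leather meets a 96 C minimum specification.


Improvement = 117 - 73 = 44 C
Spec check: 117 C >= 96 C? Yes


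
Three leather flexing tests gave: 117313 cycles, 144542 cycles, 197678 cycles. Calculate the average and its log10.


Average = 153178 cycles
log10 = 5.19


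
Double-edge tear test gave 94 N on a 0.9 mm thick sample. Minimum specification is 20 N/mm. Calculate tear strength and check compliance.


Tear strength = 94 / 0.9 = 104.4 N/mm
Required minimum = 20 N/mm
Compliant: Yes


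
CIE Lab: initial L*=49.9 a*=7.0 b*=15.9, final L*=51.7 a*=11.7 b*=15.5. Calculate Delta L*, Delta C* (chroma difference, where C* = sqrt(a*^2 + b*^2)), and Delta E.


Delta L* = 1.8
Delta C* = 2.05
Delta E = 5.05

Delta L* = 51.7 - 49.9 = 1.8
C1* = sqrt((7.0)^2 + (15.9)^2) = 17.373
C2* = sqrt((11.7)^2 + (15.5)^2) = 19.420
Delta C* = 19.420 - 17.373 = 2.05
Delta E = sqrt((1.8)^2 + (4.7)^2 + (-0.4)^2) = 5.05


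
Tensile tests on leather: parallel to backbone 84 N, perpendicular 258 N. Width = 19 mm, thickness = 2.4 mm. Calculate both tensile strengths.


Area = 19 x 2.4 = 45.6 mm^2
TS (parallel) = 84 / 45.6 = 1.84 N/mm^2
TS (perpendicular) = 258 / 45.6 = 5.66 N/mm^2


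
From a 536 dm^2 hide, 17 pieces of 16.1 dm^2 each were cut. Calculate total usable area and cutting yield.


Total usable = 17 x 16.1 = 273.7 dm^2
Yield = 273.7 / 536 x 100 = 51.1%


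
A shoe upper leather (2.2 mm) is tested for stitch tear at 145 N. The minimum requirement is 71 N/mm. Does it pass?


STS = 65.9 N/mm
Passes: No

STS = 145 / 2.2 = 65.9 N/mm
Minimum required: 71 N/mm
Passes: No


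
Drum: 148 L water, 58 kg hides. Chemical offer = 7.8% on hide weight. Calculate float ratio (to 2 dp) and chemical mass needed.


Float ratio = 2.55
Chemical needed = 4.524 kg

Float ratio = 148 / 58 = 2.55
Chemical = 58 x 7.8 / 100 = 4.524 kg


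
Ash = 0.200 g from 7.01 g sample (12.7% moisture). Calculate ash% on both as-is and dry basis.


As-is ash% = 0.200 / 7.01 x 100 = 2.85%
Dry mass = 7.01 x (100 - 12.7) / 100 = 6.11973 g
Dry-basis ash% = 0.200 / 6.11973 x 100 = 3.27%


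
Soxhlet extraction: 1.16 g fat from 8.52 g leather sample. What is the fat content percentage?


13.6%


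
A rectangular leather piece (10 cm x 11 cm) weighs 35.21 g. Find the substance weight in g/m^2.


3200.9 g/m^2

Area = 10 x 11 = 110 cm^2
SW = 35.21 / 110 x 10000 = 3200.9 g/m^2


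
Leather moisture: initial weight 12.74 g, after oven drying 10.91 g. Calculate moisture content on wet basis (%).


Moisture = 12.74 - 10.91 = 1.83 g
MC = 1.83 / 12.74 x 100 = 14.4%


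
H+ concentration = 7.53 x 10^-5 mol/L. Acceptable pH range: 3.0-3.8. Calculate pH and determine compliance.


pH = -log10(7.53 x 10^-5) = 4.12
Range: 3.0 to 3.8
Compliant: No


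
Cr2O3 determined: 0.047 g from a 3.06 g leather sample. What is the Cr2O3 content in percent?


1.54%


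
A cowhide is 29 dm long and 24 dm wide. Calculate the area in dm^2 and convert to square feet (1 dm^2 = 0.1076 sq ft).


Area = 29 x 24 = 696 dm^2
Conversion: 696 x 0.1076 = 74.89 sq ft


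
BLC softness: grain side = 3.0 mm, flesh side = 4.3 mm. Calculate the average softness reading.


Average = (3.0 + 4.3) / 2
Average = 3.65 mm


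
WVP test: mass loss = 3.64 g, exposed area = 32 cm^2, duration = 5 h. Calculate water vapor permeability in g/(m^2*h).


WVP = mass_loss / (area x time) x 10000
WVP = 3.64 / (32 x 5) x 10000
WVP = 3.64 / 160 x 10000 = 227.50 g/(m^2*h)


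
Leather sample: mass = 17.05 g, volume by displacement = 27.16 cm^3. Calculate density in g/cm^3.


0.628 g/cm^3

Density = mass / volume
Density = 17.05 / 27.16 = 0.628 g/cm^3


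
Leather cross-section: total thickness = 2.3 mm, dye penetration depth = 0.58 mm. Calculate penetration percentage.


Penetration% = 0.58 / 2.3 x 100
Penetration = 25.2%


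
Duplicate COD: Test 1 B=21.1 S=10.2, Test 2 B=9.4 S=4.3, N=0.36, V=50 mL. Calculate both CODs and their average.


COD1 = (21.1 - 10.2) x 0.36 x 8000 / 50 = 627.8 mg/L
COD2 = (9.4 - 4.3) x 0.36 x 8000 / 50 = 293.8 mg/L
Average = (627.8 + 293.8) / 2 = 460.8 mg/L


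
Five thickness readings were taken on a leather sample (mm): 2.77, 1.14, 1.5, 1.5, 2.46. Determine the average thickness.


1.87 mm


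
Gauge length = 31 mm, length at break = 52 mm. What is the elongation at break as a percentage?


Extension = 52 - 31 = 21 mm
Elongation = 21 / 31 x 100 = 67.7%


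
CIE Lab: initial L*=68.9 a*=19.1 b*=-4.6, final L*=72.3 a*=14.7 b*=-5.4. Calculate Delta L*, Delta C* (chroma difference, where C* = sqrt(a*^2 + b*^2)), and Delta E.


Delta L* = 72.3 - 68.9 = 3.4
C1* = sqrt((19.1)^2 + (-4.6)^2) = 19.646
C2* = sqrt((14.7)^2 + (-5.4)^2) = 15.660
Delta C* = 15.660 - 19.646 = -3.99
Delta E = sqrt((3.4)^2 + (-4.4)^2 + (-0.8)^2) = 5.62


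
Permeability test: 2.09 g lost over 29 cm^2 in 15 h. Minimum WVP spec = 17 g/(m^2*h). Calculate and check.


WVP = 48.05 g/(m^2*h)
Meets specification: Yes

WVP = 2.09 / (29 x 15) x 10000 = 48.05 g/(m^2*h)
Minimum: 17 g/(m^2*h)
Meets spec: Yes


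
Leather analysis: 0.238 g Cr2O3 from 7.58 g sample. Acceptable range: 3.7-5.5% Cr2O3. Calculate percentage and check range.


Cr2O3% = 0.238 / 7.58 x 100 = 3.14%
Acceptable range: 3.7 to 5.5%
Within range: No


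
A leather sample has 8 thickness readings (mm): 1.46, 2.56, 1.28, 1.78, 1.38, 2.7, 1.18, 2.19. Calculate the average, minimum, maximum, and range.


Sum = 14.53
Average = 14.53 / 8 = 1.82 mm
Minimum = 1.18 mm
Maximum = 2.7 mm
Range = 2.7 - 1.18 = 1.52 mm


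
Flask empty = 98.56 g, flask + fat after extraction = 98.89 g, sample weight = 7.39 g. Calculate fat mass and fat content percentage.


Fat mass = 98.89 - 98.56 = 0.33 g
Fat% = 0.33 / 7.39 x 100 = 4.5%


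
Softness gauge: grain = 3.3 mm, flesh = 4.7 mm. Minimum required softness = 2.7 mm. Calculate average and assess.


Average = (3.3 + 4.7) / 2 = 4.00 mm
Minimum = 2.7 mm
Meets requirement: Yes


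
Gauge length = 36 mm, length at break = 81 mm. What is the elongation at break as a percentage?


Extension = 81 - 36 = 45 mm
Elongation = 45 / 36 x 100 = 125.0%


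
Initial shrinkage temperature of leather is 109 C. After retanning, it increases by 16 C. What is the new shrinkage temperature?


New Ts = 109 + 16 = 125 C


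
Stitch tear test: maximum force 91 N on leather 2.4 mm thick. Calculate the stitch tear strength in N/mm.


Stitch tear strength = force / thickness
STS = 91 / 2.4 = 37.9 N/mm


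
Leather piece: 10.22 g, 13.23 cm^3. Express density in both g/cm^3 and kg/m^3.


Density = 10.22 / 13.23 = 0.772 g/cm^3
Convert: 0.772 x 1000 = 772 kg/m^3


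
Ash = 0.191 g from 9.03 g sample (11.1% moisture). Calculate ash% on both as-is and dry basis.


As-is ash% = 0.191 / 9.03 x 100 = 2.12%
Dry mass = 9.03 x (100 - 11.1) / 100 = 8.02767 g
Dry-basis ash% = 0.191 / 8.02767 x 100 = 2.38%


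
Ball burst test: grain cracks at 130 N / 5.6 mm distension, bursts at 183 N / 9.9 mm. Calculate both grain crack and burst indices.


Crack index = 130 / 5.6 = 23.2 N/mm
Burst index = 183 / 9.9 = 18.5 N/mm


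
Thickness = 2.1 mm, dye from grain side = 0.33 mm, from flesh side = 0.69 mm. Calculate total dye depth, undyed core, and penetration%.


Total dyed = 0.33 + 0.69 = 1.02 mm
Undyed core = 2.1 - 1.02 = 1.08 mm
Penetration = 1.02 / 2.1 x 100 = 48.6%


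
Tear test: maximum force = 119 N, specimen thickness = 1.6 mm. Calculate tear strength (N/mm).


Tear strength = force / thickness
Tear = 119 / 1.6 = 74.4 N/mm


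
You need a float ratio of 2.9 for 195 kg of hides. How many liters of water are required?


Water = hide weight x target ratio
Water = 195 x 2.9 = 565.5 L


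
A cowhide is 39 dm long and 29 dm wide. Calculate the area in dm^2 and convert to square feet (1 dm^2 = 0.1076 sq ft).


Area = 39 x 29 = 1131 dm^2
Conversion: 1131 x 0.1076 = 121.70 sq ft


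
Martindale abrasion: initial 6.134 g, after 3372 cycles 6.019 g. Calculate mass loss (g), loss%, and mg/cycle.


Loss = 6.134 - 6.019 = 0.115 g
Loss% = 0.115 / 6.134 x 100 = 1.87%
Rate = 0.115 / 3372 x 1000 = 0.034 mg/cycle


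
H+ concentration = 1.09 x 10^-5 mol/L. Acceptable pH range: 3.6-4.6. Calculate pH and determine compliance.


pH = -log10(1.09 x 10^-5) = 4.96
Range: 3.6 to 4.6
Compliant: No


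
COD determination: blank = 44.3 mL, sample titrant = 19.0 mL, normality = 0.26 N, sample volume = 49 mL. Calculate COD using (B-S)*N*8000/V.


1074.0 mg/L

COD = (44.3 - 19.0) x 0.26 x 8000 / 49
COD = 25.3 x 0.26 x 8000 / 49
COD = 1074.0 mg/L


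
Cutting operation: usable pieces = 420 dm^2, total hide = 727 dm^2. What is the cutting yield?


Yield = usable / total x 100
Yield = 420 / 727 x 100 = 57.8%


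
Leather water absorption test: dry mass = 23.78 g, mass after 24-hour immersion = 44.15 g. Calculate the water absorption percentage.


Water absorbed = 44.15 - 23.78 = 20.37 g
WA% = 20.37 / 23.78 x 100 = 85.7%


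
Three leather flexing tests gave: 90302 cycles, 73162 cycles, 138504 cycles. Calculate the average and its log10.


Average = (90302 + 73162 + 138504) / 3 = 100656 cycles
log10(100656) = 5.00


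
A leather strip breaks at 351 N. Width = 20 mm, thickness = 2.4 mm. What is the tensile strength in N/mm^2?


7.31 N/mm^2


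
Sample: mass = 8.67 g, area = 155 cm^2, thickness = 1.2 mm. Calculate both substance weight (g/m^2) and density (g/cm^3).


SW = 8.67 / 155 x 10000 = 559.4 g/m^2
Volume = 155 x 1.2 / 10 = 18.60 cm^3
Density = 8.67 / 18.60 = 0.466 g/cm^3


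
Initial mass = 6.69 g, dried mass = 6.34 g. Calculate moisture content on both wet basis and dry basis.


Moisture lost = 6.69 - 6.34 = 0.35 g
Wet basis MC = 0.35 / 6.69 x 100 = 5.2%
Dry basis MC = 0.35 / 6.34 x 100 = 5.5%


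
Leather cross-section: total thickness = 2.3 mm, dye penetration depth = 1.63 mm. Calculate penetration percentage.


Penetration% = 1.63 / 2.3 x 100
Penetration = 70.9%


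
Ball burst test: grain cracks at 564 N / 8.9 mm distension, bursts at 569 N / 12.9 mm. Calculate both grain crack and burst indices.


Crack index = 63.4 N/mm
Burst index = 44.1 N/mm

Crack index = 564 / 8.9 = 63.4 N/mm
Burst index = 569 / 12.9 = 44.1 N/mm


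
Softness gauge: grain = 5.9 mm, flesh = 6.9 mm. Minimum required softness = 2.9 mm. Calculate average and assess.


Average softness = 6.40 mm
Meets requirement: Yes

Average = (5.9 + 6.9) / 2 = 6.40 mm
Minimum = 2.9 mm
Meets requirement: Yes


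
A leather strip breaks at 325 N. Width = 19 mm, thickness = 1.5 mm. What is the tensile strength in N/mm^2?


11.40 N/mm^2

Cross-sectional area = 19 x 1.5 = 28.5 mm^2
Tensile strength = 325 / 28.5 = 11.40 N/mm^2


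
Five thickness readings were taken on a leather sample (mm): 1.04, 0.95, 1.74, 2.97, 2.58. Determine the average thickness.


Sum = 1.04 + 0.95 + 1.74 + 2.97 + 2.58 = 9.28
Average = 9.28 / 5 = 1.86 mm


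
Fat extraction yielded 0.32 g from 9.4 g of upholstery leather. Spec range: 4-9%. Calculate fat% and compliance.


Fat% = 0.32 / 9.4 x 100 = 3.4%
Spec range: 4-9%
Compliant: No


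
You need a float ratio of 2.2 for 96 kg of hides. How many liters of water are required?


Water = hide weight x target ratio
Water = 96 x 2.2 = 211.2 L


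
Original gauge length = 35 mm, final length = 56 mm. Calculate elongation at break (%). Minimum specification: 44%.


Extension = 56 - 35 = 21 mm
Elongation = 21 / 35 x 100 = 60.0%
Minimum required: 44%
Meets specification: Yes


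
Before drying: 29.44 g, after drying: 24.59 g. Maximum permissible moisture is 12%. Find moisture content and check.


Moisture content = 16.5%
Acceptable: No

MC = (29.44 - 24.59) / 29.44 x 100 = 16.5%
Maximum: 12%
Acceptable: No


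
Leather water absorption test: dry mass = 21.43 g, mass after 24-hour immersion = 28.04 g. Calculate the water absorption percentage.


Water absorbed = 28.04 - 21.43 = 6.61 g
WA% = 6.61 / 21.43 x 100 = 30.8%


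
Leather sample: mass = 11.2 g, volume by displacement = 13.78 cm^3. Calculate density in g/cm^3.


0.813 g/cm^3


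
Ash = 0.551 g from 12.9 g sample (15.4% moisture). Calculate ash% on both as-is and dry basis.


As-is ash% = 0.551 / 12.9 x 100 = 4.27%
Dry mass = 12.9 x (100 - 15.4) / 100 = 10.9134 g
Dry-basis ash% = 0.551 / 10.9134 x 100 = 5.05%


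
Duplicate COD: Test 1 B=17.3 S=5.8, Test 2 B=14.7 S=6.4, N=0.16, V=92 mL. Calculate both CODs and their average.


COD1 = (17.3 - 5.8) x 0.16 x 8000 / 92 = 160.0 mg/L
COD2 = (14.7 - 6.4) x 0.16 x 8000 / 92 = 115.5 mg/L
Average = (160.0 + 115.5) / 2 = 137.8 mg/L


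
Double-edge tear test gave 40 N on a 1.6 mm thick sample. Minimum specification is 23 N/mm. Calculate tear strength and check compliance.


Tear strength = 25.0 N/mm
Compliant: Yes

Tear strength = 40 / 1.6 = 25.0 N/mm
Required minimum = 23 N/mm
Compliant: Yes


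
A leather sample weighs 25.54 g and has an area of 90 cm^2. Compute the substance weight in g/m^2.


Substance weight = mass / area x 10000
SW = 25.54 / 90 x 10000
SW = 2837.8 g/m^2


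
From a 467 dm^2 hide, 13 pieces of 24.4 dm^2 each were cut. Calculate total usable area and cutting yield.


Usable area = 317.2 dm^2
Yield = 67.9%

Total usable = 13 x 24.4 = 317.2 dm^2
Yield = 317.2 / 467 x 100 = 67.9%


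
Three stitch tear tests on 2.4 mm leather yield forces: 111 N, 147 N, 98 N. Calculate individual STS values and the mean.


STS1 = 111 / 2.4 = 46.3 N/mm
STS2 = 147 / 2.4 = 61.3 N/mm
STS3 = 98 / 2.4 = 40.8 N/mm
Mean = (46.3 + 61.3 + 40.8) / 3 = 49.5 N/mm


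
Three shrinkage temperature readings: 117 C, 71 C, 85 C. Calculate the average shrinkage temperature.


91.0 C

Average = (117 + 71 + 85) / 3
Average = 273 / 3 = 91.0 C


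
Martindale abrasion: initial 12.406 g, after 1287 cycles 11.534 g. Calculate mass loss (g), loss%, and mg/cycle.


Loss = 12.406 - 11.534 = 0.872 g
Loss% = 0.872 / 12.406 x 100 = 7.03%
Rate = 0.872 / 1287 x 1000 = 0.678 mg/cycle


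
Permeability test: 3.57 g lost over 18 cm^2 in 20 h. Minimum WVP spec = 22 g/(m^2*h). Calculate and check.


WVP = 3.57 / (18 x 20) x 10000 = 99.17 g/(m^2*h)
Minimum: 22 g/(m^2*h)
Meets spec: Yes


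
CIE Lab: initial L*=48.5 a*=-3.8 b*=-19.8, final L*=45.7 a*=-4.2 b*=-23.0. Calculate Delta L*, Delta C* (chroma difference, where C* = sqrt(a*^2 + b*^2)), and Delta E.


Delta L* = 45.7 - 48.5 = -2.8
C1* = sqrt((-3.8)^2 + (-19.8)^2) = 20.161
C2* = sqrt((-4.2)^2 + (-23.0)^2) = 23.380
Delta C* = 23.380 - 20.161 = 3.22
Delta E = sqrt((-2.8)^2 + (-0.4)^2 + (-3.2)^2) = 4.27


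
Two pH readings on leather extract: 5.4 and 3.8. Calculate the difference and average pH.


Difference = 1.6
Average pH = 4.60

Difference = |5.4 - 3.8| = 1.6
Average = (5.4 + 3.8) / 2 = 4.60


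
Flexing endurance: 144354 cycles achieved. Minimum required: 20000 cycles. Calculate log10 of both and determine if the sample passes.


log10(144354) = 5.16
log10(20000) = 4.30
Passes: Yes


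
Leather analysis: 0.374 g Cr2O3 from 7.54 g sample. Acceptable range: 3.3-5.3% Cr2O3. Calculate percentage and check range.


Cr2O3 = 4.96%
Within range: Yes

Cr2O3% = 0.374 / 7.54 x 100 = 4.96%
Acceptable range: 3.3 to 5.3%
Within range: Yes


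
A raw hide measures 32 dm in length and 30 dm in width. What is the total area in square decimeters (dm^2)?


Area = length x width
Area = 32 x 30 = 960 dm^2


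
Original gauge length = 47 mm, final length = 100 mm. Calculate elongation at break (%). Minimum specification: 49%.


Elongation = 112.8%
Meets spec: Yes


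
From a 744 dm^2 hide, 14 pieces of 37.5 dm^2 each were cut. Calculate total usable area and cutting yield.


Usable area = 525.0 dm^2
Yield = 70.6%

Total usable = 14 x 37.5 = 525.0 dm^2
Yield = 525.0 / 744 x 100 = 70.6%


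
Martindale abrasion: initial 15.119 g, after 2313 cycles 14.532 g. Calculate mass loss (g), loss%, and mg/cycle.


Mass loss = 0.587 g
Loss = 3.88%
Rate = 0.254 mg/cycle

Loss = 15.119 - 14.532 = 0.587 g
Loss% = 0.587 / 15.119 x 100 = 3.88%
Rate = 0.587 / 2313 x 1000 = 0.254 mg/cycle


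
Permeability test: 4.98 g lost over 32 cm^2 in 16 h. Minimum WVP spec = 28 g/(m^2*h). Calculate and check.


WVP = 4.98 / (32 x 16) x 10000 = 97.27 g/(m^2*h)
Minimum: 28 g/(m^2*h)
Meets spec: Yes


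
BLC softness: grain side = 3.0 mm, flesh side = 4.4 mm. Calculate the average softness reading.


Average = (3.0 + 4.4) / 2
Average = 3.70 mm


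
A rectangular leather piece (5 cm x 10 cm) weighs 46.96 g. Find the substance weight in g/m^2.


Area = 5 x 10 = 50 cm^2
SW = 46.96 / 50 x 10000 = 9392.0 g/m^2


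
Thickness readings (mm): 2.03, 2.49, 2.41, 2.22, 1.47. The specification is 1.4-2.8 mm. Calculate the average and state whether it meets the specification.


Sum = 10.62
Average = 10.62 / 5 = 2.12 mm
Specification range: 1.4 to 2.8 mm
Within spec: Yes


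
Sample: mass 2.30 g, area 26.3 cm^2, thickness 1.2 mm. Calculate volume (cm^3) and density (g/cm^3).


Volume = 3.156 cm^3
Density = 0.729 g/cm^3


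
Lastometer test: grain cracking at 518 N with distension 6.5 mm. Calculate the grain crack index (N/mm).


79.7 N/mm

Grain crack index = force / distension
Index = 518 / 6.5 = 79.7 N/mm


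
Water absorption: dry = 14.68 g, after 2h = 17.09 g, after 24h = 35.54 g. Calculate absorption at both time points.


2h absorption = 16.4%
24h absorption = 142.1%


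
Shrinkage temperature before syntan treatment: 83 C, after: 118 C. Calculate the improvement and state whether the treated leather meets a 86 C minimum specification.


Improvement = 35 C
Meets 86 C spec: Yes

Improvement = 118 - 83 = 35 C
Spec check: 118 C >= 86 C? Yes


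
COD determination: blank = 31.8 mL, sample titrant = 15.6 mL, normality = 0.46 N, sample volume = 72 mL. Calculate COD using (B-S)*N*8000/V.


COD = (31.8 - 15.6) x 0.46 x 8000 / 72
COD = 16.2 x 0.46 x 8000 / 72
COD = 828.0 mg/L


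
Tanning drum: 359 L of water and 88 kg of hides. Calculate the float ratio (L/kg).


Float ratio = water / hide weight
Ratio = 359 / 88 = 4.1


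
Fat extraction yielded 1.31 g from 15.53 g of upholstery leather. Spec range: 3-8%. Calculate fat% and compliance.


Fat content = 8.4%
Compliant: No


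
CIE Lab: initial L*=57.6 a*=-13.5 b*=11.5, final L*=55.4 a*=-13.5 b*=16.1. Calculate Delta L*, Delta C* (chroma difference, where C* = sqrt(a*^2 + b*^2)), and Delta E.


Delta L* = 55.4 - 57.6 = -2.2
C1* = sqrt((-13.5)^2 + (11.5)^2) = 17.734
C2* = sqrt((-13.5)^2 + (16.1)^2) = 21.011
Delta C* = 21.011 - 17.734 = 3.28
Delta E = sqrt((-2.2)^2 + (0.0)^2 + (4.6)^2) = 5.10


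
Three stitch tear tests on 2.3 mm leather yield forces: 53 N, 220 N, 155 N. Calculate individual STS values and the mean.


STS1 = 53 / 2.3 = 23.0 N/mm
STS2 = 220 / 2.3 = 95.7 N/mm
STS3 = 155 / 2.3 = 67.4 N/mm
Mean = (23.0 + 95.7 + 67.4) / 3 = 62.0 N/mm


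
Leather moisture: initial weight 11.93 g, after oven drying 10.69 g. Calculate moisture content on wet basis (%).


10.4%


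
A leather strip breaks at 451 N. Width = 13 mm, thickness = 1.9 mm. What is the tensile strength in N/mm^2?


Cross-sectional area = 13 x 1.9 = 24.7 mm^2
Tensile strength = 451 / 24.7 = 18.26 N/mm^2


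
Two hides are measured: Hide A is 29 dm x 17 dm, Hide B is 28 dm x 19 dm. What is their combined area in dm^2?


Hide A area = 29 x 17 = 493 dm^2
Hide B area = 28 x 19 = 532 dm^2
Total = 493 + 532 = 1025 dm^2


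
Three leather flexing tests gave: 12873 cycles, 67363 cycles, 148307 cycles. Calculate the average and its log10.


Average = (12873 + 67363 + 148307) / 3 = 76181 cycles
log10(76181) = 4.88


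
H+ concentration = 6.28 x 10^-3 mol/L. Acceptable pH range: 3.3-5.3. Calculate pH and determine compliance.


pH = -log10(6.28 x 10^-3) = 2.20
Range: 3.3 to 5.3
Compliant: No


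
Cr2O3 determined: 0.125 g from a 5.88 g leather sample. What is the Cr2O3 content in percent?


Cr2O3% = 0.125 / 5.88 x 100
Cr2O3% = 2.13%


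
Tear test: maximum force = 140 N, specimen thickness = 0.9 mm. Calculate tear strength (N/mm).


155.6 N/mm

Tear strength = force / thickness
Tear = 140 / 0.9 = 155.6 N/mm


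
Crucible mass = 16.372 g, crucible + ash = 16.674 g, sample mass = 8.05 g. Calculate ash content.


Ash mass = 0.302 g
Ash content = 3.75%

Ash mass = 16.674 - 16.372 = 0.302 g
Ash% = 0.302 / 8.05 x 100 = 3.75%


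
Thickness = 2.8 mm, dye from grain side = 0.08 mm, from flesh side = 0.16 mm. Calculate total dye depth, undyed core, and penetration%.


Total dyed = 0.08 + 0.16 = 0.24 mm
Undyed core = 2.8 - 0.24 = 2.56 mm
Penetration = 0.24 / 2.8 x 100 = 8.6%


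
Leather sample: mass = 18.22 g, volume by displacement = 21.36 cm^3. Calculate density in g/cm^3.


Density = mass / volume
Density = 18.22 / 21.36 = 0.853 g/cm^3


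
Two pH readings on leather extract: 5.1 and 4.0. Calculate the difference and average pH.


Difference = 1.1
Average pH = 4.55

Difference = |5.1 - 4.0| = 1.1
Average = (5.1 + 4.0) / 2 = 4.55


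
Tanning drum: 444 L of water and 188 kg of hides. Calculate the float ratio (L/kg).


Float ratio = water / hide weight
Ratio = 444 / 188 = 2.4


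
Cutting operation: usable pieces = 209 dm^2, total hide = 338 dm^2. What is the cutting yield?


61.8%

Yield = usable / total x 100
Yield = 209 / 338 x 100 = 61.8%


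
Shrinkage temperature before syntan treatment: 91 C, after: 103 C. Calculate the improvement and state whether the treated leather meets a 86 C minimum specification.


Improvement = 12 C
Meets 86 C spec: Yes


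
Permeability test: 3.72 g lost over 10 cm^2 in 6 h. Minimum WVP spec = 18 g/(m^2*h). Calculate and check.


WVP = 620.00 g/(m^2*h)
Meets specification: Yes


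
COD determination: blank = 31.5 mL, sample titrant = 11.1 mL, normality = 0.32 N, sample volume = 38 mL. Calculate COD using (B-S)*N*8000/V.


1374.3 mg/L

COD = (31.5 - 11.1) x 0.32 x 8000 / 38
COD = 20.4 x 0.32 x 8000 / 38
COD = 1374.3 mg/L


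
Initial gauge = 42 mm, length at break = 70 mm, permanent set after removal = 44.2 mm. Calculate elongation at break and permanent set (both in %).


Elongation at break = 66.7%
Permanent set = 5.2%


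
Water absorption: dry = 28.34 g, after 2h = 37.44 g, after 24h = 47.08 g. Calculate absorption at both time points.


2h absorption = 32.1%
24h absorption = 66.1%


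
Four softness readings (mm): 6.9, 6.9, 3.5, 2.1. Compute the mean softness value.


4.85 mm

Sum = 6.9 + 6.9 + 3.5 + 2.1
Mean = 19.4 / 4 = 4.85 mm


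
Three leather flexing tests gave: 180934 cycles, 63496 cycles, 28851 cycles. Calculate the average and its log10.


Average = 91094 cycles
log10 = 4.96


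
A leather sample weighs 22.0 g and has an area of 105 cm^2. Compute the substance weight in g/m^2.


2095.2 g/m^2

Substance weight = mass / area x 10000
SW = 22.0 / 105 x 10000
SW = 2095.2 g/m^2


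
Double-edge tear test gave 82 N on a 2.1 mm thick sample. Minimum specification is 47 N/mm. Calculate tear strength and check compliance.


Tear strength = 39.0 N/mm
Compliant: No

Tear strength = 82 / 2.1 = 39.0 N/mm
Required minimum = 47 N/mm
Compliant: No


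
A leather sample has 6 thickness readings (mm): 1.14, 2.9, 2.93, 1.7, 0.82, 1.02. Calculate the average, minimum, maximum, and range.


Average = 1.75 mm
Min = 0.82 mm
Max = 2.93 mm
Range = 2.11 mm

Sum = 10.51
Average = 10.51 / 6 = 1.75 mm
Minimum = 0.82 mm
Maximum = 2.93 mm
Range = 2.93 - 0.82 = 2.11 mm


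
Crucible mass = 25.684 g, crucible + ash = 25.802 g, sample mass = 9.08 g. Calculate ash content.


Ash mass = 25.802 - 25.684 = 0.118 g
Ash% = 0.118 / 9.08 x 100 = 1.30%


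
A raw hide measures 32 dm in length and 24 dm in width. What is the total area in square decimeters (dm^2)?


Area = length x width
Area = 32 x 24 = 768 dm^2


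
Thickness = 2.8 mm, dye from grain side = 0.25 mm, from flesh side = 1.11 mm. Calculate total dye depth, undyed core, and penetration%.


Total dyed = 0.25 + 1.11 = 1.36 mm
Undyed core = 2.8 - 1.36 = 1.44 mm
Penetration = 1.36 / 2.8 x 100 = 48.6%


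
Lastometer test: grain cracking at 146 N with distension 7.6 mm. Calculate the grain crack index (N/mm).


19.2 N/mm

Grain crack index = force / distension
Index = 146 / 7.6 = 19.2 N/mm


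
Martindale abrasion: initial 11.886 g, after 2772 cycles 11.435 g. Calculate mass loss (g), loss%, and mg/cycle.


Loss = 11.886 - 11.435 = 0.451 g
Loss% = 0.451 / 11.886 x 100 = 3.79%
Rate = 0.451 / 2772 x 1000 = 0.163 mg/cycle


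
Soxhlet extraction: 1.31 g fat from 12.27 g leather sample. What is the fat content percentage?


10.7%

Fat content = 1.31 / 12.27 x 100
Fat = 10.7%


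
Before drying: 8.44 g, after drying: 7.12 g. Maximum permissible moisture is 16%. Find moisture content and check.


MC = (8.44 - 7.12) / 8.44 x 100 = 15.6%
Maximum: 16%
Acceptable: Yes


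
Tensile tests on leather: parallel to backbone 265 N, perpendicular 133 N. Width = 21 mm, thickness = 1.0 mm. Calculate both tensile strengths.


Parallel = 12.62 N/mm^2
Perpendicular = 6.33 N/mm^2

Area = 21 x 1.0 = 21.0 mm^2
TS (parallel) = 265 / 21.0 = 12.62 N/mm^2
TS (perpendicular) = 133 / 21.0 = 6.33 N/mm^2


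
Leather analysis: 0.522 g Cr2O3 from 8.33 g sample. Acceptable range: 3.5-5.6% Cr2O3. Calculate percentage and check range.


Cr2O3% = 0.522 / 8.33 x 100 = 6.27%
Acceptable range: 3.5 to 5.6%
Within range: No


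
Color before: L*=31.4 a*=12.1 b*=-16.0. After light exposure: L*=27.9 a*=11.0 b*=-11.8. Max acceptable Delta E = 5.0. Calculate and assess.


dL = -3.5, da = -1.1, db = 4.2
dE = sqrt((-3.5)^2 + (-1.1)^2 + (4.2)^2) = 5.58
Max = 5.0
Passes: No


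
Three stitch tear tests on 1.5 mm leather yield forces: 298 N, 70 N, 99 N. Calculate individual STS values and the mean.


STS1 = 298 / 1.5 = 198.7 N/mm
STS2 = 70 / 1.5 = 46.7 N/mm
STS3 = 99 / 1.5 = 66.0 N/mm
Mean = (198.7 + 46.7 + 66.0) / 3 = 103.8 N/mm


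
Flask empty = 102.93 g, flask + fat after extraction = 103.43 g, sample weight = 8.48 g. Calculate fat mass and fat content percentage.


Fat mass = 103.43 - 102.93 = 0.50 g
Fat% = 0.50 / 8.48 x 100 = 5.9%


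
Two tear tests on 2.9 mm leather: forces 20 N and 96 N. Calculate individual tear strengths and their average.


Tear 1 = 6.9 N/mm
Tear 2 = 33.1 N/mm
Average = 20.0 N/mm

Tear 1 = 20 / 2.9 = 6.9 N/mm
Tear 2 = 96 / 2.9 = 33.1 N/mm
Average = (6.9 + 33.1) / 2 = 20.0 N/mm


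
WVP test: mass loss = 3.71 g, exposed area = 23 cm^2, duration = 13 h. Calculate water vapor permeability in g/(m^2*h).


124.08 g/(m^2*h)

WVP = mass_loss / (area x time) x 10000
WVP = 3.71 / (23 x 13) x 10000
WVP = 3.71 / 299 x 10000 = 124.08 g/(m^2*h)


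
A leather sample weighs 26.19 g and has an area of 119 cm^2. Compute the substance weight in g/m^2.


2200.8 g/m^2

Substance weight = mass / area x 10000
SW = 26.19 / 119 x 10000
SW = 2200.8 g/m^2


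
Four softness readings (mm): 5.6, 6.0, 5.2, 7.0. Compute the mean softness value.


5.95 mm

Sum = 5.6 + 6.0 + 5.2 + 7.0
Mean = 23.8 / 4 = 5.95 mm


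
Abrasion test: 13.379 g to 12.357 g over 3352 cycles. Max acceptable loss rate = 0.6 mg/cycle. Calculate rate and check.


Rate = 0.305 mg/cycle
Passes: Yes

Loss = 13.379 - 12.357 = 1.022 g
Rate = 1.022 g / 3352 cycles x 1000 = 0.305 mg/cycle
Max = 0.6 mg/cycle
Passes: Yes


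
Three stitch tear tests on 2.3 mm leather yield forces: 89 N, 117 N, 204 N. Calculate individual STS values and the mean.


STS1 = 89 / 2.3 = 38.7 N/mm
STS2 = 117 / 2.3 = 50.9 N/mm
STS3 = 204 / 2.3 = 88.7 N/mm
Mean = (38.7 + 50.9 + 88.7) / 3 = 59.4 N/mm


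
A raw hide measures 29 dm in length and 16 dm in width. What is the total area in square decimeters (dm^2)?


464 dm^2

Area = length x width
Area = 29 x 16 = 464 dm^2


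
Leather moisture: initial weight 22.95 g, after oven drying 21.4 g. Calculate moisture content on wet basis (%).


6.8%


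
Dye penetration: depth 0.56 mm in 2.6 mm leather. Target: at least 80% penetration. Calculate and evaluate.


Penetration = 0.56 / 2.6 x 100 = 21.5%
Target: 80%
Meets target: No


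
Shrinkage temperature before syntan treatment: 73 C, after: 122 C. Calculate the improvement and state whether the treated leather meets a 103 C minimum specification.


Improvement = 122 - 73 = 49 C
Spec check: 122 C >= 103 C? Yes


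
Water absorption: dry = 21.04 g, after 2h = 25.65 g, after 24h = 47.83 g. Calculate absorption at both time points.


WA (2h) = (25.65 - 21.04) / 21.04 x 100 = 21.9%
WA (24h) = (47.83 - 21.04) / 21.04 x 100 = 127.3%


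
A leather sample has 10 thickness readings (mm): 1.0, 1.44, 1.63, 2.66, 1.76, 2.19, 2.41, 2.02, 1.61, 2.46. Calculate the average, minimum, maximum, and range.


Average = 1.92 mm
Min = 1.0 mm
Max = 2.66 mm
Range = 1.66 mm

Sum = 19.18
Average = 19.18 / 10 = 1.92 mm
Minimum = 1.0 mm
Maximum = 2.66 mm
Range = 2.66 - 1.0 = 1.66 mm


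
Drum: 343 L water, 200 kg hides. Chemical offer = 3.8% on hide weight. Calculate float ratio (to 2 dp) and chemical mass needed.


Float ratio = 343 / 200 = 1.72
Chemical = 200 x 3.8 / 100 = 7.6 kg


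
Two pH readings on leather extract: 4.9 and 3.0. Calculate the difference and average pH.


Difference = 1.9
Average pH = 3.95

Difference = |4.9 - 3.0| = 1.9
Average = (4.9 + 3.0) / 2 = 3.95


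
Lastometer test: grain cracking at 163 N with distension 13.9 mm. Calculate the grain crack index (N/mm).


Grain crack index = force / distension
Index = 163 / 13.9 = 11.7 N/mm


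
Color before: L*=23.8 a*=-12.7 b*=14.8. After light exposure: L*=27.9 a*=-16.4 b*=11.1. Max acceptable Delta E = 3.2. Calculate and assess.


Delta E = 6.65
Passes: No


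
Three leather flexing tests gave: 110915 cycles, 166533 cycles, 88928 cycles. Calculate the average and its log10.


Average = 122125 cycles
log10 = 5.09

Average = (110915 + 166533 + 88928) / 3 = 122125 cycles
log10(122125) = 5.09


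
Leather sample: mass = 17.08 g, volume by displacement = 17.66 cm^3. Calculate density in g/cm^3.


Density = mass / volume
Density = 17.08 / 17.66 = 0.967 g/cm^3


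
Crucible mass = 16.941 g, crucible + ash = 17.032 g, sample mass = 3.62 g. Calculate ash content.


Ash mass = 0.091 g
Ash content = 2.51%

Ash mass = 17.032 - 16.941 = 0.091 g
Ash% = 0.091 / 3.62 x 100 = 2.51%


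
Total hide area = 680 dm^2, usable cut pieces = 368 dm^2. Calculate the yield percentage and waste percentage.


Yield = 54.1%
Waste = 45.9%

Yield = 368 / 680 x 100 = 54.1%
Waste = 680 - 368 = 312 dm^2
Waste% = 100 - 54.1 = 45.9%


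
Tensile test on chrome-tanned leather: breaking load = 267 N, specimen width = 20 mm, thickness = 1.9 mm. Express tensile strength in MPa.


Cross-section = 20 x 1.9 = 38.0 mm^2
TS = 267 / 38.0 = 7.03 MPa
(1 N/mm^2 = 1 MPa)


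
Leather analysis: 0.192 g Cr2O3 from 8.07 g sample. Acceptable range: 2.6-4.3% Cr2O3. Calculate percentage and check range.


Cr2O3% = 0.192 / 8.07 x 100 = 2.38%
Acceptable range: 2.6 to 4.3%
Within range: No


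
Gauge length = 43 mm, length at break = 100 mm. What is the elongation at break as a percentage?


Extension = 100 - 43 = 57 mm
Elongation = 57 / 43 x 100 = 132.6%


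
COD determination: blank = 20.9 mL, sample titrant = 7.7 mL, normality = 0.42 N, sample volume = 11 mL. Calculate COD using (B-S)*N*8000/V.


COD = (20.9 - 7.7) x 0.42 x 8000 / 11
COD = 13.2 x 0.42 x 8000 / 11
COD = 4032.0 mg/L


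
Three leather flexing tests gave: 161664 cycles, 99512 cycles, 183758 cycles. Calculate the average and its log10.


Average = (161664 + 99512 + 183758) / 3 = 148311 cycles
log10(148311) = 5.17


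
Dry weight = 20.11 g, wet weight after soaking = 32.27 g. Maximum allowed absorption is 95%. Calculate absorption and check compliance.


Absorption = 60.5%
Compliant: Yes

WA = (32.27 - 20.11) / 20.11 x 100 = 60.5%
Maximum allowed: 95%
Compliant: Yes


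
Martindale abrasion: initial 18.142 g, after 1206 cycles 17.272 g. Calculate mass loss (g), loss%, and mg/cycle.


Loss = 18.142 - 17.272 = 0.870 g
Loss% = 0.870 / 18.142 x 100 = 4.80%
Rate = 0.870 / 1206 x 1000 = 0.721 mg/cycle


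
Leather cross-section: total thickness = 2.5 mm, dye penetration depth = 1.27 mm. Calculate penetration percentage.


50.8%

Penetration% = 1.27 / 2.5 x 100
Penetration = 50.8%


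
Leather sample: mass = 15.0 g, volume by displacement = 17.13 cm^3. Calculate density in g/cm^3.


0.876 g/cm^3

Density = mass / volume
Density = 15.0 / 17.13 = 0.876 g/cm^3


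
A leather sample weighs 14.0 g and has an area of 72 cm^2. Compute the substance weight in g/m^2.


1944.4 g/m^2

Substance weight = mass / area x 10000
SW = 14.0 / 72 x 10000
SW = 1944.4 g/m^2


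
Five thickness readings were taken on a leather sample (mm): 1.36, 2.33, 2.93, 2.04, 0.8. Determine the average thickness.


Sum = 1.36 + 2.33 + 2.93 + 2.04 + 0.8 = 9.46
Average = 9.46 / 5 = 1.89 mm


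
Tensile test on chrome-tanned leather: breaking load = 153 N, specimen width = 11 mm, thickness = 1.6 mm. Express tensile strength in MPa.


Cross-section = 11 x 1.6 = 17.6 mm^2
TS = 153 / 17.6 = 8.69 MPa
(1 N/mm^2 = 1 MPa)


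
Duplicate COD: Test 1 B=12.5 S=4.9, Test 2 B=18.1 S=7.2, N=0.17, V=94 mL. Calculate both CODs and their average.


COD1 = (12.5 - 4.9) x 0.17 x 8000 / 94 = 110.0 mg/L
COD2 = (18.1 - 7.2) x 0.17 x 8000 / 94 = 157.7 mg/L
Average = (110.0 + 157.7) / 2 = 133.9 mg/L


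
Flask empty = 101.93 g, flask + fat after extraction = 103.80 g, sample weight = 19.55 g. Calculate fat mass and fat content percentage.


Fat mass = 1.87 g
Fat content = 9.6%


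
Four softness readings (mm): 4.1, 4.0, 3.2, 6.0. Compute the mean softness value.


4.33 mm

Sum = 4.1 + 4.0 + 3.2 + 6.0
Mean = 17.3 / 4 = 4.33 mm


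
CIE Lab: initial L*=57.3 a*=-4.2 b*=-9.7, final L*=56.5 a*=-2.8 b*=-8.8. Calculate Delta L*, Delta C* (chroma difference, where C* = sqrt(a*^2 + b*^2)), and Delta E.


Delta L* = -0.8
Delta C* = -1.34
Delta E = 1.85


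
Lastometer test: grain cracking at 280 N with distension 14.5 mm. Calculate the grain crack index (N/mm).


19.3 N/mm


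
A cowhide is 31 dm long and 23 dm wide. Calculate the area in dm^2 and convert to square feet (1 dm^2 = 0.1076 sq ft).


Area = 31 x 23 = 713 dm^2
Conversion: 713 x 0.1076 = 76.72 sq ft


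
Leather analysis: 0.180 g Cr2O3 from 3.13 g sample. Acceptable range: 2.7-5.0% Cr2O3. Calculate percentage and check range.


Cr2O3 = 5.75%
Within range: No

Cr2O3% = 0.180 / 3.13 x 100 = 5.75%
Acceptable range: 2.7 to 5.0%
Within range: No


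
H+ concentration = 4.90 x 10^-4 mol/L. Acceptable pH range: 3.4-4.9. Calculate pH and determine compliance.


pH = 3.31
Compliant: No

pH = -log10(4.90 x 10^-4) = 3.31
Range: 3.4 to 4.9
Compliant: No


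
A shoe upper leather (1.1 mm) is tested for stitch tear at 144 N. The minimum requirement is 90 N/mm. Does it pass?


STS = 144 / 1.1 = 130.9 N/mm
Minimum required: 90 N/mm
Passes: Yes


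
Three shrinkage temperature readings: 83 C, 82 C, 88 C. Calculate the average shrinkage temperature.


84.3 C


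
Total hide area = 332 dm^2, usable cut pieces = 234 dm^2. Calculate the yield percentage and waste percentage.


Yield = 234 / 332 x 100 = 70.5%
Waste = 332 - 234 = 98 dm^2
Waste% = 100 - 70.5 = 29.5%


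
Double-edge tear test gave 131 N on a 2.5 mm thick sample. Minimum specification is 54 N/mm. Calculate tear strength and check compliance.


Tear strength = 131 / 2.5 = 52.4 N/mm
Required minimum = 54 N/mm
Compliant: No


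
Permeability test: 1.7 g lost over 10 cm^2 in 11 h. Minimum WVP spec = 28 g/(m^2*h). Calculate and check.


WVP = 1.7 / (10 x 11) x 10000 = 154.55 g/(m^2*h)
Minimum: 28 g/(m^2*h)
Meets spec: Yes


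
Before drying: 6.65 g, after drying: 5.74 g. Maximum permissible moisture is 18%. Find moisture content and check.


MC = (6.65 - 5.74) / 6.65 x 100 = 13.7%
Maximum: 18%
Acceptable: Yes


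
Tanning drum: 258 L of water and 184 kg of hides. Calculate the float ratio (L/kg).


Float ratio = water / hide weight
Ratio = 258 / 184 = 1.4


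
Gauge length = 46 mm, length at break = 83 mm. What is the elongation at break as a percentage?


80.4%

Extension = 83 - 46 = 37 mm
Elongation = 37 / 46 x 100 = 80.4%


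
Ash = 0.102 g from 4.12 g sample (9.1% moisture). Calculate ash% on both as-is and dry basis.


As-is ash% = 0.102 / 4.12 x 100 = 2.48%
Dry mass = 4.12 x (100 - 9.1) / 100 = 3.74508 g
Dry-basis ash% = 0.102 / 3.74508 x 100 = 2.72%


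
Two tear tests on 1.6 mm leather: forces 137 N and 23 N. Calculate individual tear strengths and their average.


Tear 1 = 85.6 N/mm
Tear 2 = 14.4 N/mm
Average = 50.0 N/mm

Tear 1 = 137 / 1.6 = 85.6 N/mm
Tear 2 = 23 / 1.6 = 14.4 N/mm
Average = (85.6 + 14.4) / 2 = 50.0 N/mm
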